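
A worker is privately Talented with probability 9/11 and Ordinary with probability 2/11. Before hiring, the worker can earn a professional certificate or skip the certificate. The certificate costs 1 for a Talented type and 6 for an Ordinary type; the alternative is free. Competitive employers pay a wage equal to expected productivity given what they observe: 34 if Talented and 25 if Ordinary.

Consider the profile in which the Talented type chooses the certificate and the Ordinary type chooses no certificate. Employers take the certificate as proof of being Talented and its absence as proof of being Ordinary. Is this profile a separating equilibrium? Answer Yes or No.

No

Under these beliefs, the certificate earns wage 34 and no certificate earns wage 25.
Talented: the certificate nets 34 − 1 = 33; no certificate nets 25. Talented prefers the certificate.
Ordinary: the certificate nets 34 − 6 = 28; no certificate nets 25. Ordinary would deviate to the certificate.
Ordinary has a profitable deviation, so the profile is not an equilibrium.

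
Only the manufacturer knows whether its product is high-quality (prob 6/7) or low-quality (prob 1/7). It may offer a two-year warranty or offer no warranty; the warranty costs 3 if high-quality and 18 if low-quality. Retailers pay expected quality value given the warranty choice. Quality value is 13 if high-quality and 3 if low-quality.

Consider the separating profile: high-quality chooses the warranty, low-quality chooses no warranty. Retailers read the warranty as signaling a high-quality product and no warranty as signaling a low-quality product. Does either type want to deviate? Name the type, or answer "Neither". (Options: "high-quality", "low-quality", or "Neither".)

The warranty pays 13; no warranty pays 3.
high-quality: assigned the warranty, nets 13 − 3 = 10; deviating to no warranty nets 3.
low-quality: assigned no warranty, nets 3; deviating to the warranty nets 13 − 18 = -5.
Both types strictly prefer their assigned action; no profitable deviation.

Neither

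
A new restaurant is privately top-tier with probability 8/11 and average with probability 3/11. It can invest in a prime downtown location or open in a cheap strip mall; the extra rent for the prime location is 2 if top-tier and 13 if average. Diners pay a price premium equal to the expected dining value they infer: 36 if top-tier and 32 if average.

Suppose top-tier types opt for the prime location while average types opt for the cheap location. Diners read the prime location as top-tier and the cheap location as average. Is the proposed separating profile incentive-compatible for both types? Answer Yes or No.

Yes

Under these beliefs, the prime location earns price premium 36 and the cheap location earns price premium 32.
top-tier: the prime location nets 36 − 2 = 34; the cheap location nets 32. top-tier prefers the prime location.
average: the prime location nets 36 − 13 = 23; the cheap location nets 32. average prefers the cheap location.
Neither type deviates, so the separating profile is an equilibrium.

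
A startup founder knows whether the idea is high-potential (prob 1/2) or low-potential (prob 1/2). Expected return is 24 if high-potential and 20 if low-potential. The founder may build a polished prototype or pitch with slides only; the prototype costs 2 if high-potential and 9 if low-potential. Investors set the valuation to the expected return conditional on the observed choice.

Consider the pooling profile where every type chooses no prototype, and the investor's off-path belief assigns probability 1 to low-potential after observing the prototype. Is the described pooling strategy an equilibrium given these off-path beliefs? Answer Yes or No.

Yes

On path, the investor holds the prior and pays 1/2·24 + 1/2·20 = 22. Off path (the prototype), believing low-potential, it pays 20.
high-potential: no prototype nets 22; the prototype nets 20 − 2 = 18. high-potential stays.
low-potential: no prototype nets 22; the prototype nets 20 − 9 = 11. low-potential stays.
No type deviates, so pooling is sustained.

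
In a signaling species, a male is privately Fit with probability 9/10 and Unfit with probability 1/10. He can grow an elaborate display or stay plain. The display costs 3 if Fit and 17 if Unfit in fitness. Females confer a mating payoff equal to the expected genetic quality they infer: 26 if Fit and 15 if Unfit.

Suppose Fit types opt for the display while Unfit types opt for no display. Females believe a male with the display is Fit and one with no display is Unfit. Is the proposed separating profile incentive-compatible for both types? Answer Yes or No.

Under these beliefs, the display earns mating payoff 26 and no display earns mating payoff 15.
Fit: the display nets 26 − 3 = 23; no display nets 15. Fit prefers the display.
Unfit: the display nets 26 − 17 = 9; no display nets 15. Unfit prefers no display.
Neither type deviates, so the separating profile is an equilibrium.

Yes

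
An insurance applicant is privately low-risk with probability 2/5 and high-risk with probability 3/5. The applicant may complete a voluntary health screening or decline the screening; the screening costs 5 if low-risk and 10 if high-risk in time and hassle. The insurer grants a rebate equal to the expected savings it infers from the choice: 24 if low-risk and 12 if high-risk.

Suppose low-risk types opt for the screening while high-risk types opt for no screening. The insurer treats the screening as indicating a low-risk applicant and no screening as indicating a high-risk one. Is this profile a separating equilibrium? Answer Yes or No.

No

Under these beliefs, the screening earns rebate 24 and no screening earns rebate 12.
low-risk: the screening nets 24 − 5 = 19; no screening nets 12. low-risk prefers the screening.
high-risk: the screening nets 24 − 10 = 14; no screening nets 12. high-risk would deviate to the screening.
high-risk has a profitable deviation, so the profile is not an equilibrium.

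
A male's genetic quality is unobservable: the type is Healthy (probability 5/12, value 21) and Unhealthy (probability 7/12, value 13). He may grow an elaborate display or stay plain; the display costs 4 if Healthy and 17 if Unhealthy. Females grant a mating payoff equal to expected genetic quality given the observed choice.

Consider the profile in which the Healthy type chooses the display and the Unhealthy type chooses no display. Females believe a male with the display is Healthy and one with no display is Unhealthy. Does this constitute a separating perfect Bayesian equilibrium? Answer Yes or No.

Under these beliefs, the display earns mating payoff 21 and no display earns mating payoff 13.
Healthy: the display nets 21 − 4 = 17; no display nets 13. Healthy prefers the display.
Unhealthy: the display nets 21 − 17 = 4; no display nets 13. Unhealthy prefers no display.
Neither type deviates, so the separating profile is an equilibrium.

Yes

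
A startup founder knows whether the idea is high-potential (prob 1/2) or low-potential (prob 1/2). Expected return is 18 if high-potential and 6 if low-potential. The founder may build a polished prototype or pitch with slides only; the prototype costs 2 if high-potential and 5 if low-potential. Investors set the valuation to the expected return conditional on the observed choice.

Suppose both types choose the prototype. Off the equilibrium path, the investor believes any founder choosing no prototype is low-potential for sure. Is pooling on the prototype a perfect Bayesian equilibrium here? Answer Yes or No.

On path, the investor holds the prior and pays 1/2·18 + 1/2·6 = 12. Off path (no prototype), believing low-potential, it pays 6.
high-potential: the prototype nets 12 − 2 = 10; no prototype nets 6. high-potential stays.
low-potential: the prototype nets 12 − 5 = 7; no prototype nets 6. low-potential stays.
No type deviates, so pooling is sustained.

Yes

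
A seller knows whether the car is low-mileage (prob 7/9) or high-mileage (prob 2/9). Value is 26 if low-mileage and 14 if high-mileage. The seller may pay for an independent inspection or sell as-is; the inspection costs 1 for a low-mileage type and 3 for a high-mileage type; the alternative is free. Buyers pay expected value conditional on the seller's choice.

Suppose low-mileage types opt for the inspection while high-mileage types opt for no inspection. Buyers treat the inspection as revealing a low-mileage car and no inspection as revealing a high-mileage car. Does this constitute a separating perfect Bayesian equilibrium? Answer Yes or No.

Under these beliefs, the inspection earns price 26 and no inspection earns price 14.
low-mileage: the inspection nets 26 − 1 = 25; no inspection nets 14. low-mileage prefers the inspection.
high-mileage: the inspection nets 26 − 3 = 23; no inspection nets 14. high-mileage would deviate to the inspection.
high-mileage has a profitable deviation, so the profile is not an equilibrium.

No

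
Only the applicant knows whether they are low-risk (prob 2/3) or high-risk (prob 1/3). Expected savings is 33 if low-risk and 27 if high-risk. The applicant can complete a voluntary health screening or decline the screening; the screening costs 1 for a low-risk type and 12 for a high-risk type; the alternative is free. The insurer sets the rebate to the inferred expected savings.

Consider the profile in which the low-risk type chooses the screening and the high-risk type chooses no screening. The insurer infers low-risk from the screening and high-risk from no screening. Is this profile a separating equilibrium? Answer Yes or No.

Under these beliefs, the screening earns rebate 33 and no screening earns rebate 27.
low-risk: the screening nets 33 − 1 = 32; no screening nets 27. low-risk prefers the screening.
high-risk: the screening nets 33 − 12 = 21; no screening nets 27. high-risk prefers no screening.
Neither type deviates, so the separating profile is an equilibrium.

Yes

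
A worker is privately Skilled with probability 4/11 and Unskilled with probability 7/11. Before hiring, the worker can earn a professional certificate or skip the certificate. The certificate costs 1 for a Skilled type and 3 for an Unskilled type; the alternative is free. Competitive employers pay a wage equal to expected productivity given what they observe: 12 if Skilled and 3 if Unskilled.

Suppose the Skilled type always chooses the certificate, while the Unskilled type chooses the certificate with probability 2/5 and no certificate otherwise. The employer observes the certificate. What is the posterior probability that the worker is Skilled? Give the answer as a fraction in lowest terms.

P(the certificate) = (4/11)·1 + (7/11)·(2/5) = 34/55.
By Bayes' rule, P(Skilled | the certificate) = (4/11) / (34/55) = 10/17.

10/17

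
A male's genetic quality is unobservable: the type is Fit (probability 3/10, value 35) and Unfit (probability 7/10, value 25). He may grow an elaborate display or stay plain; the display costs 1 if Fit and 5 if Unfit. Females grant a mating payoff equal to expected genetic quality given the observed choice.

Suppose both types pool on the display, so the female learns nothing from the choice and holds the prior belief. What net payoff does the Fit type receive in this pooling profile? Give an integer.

27

Pooled mating payoff = 3/10·35 + 7/10·25 = 28.
Fit pays cost 1 for the display, so net payoff = 28 − 1 = 27.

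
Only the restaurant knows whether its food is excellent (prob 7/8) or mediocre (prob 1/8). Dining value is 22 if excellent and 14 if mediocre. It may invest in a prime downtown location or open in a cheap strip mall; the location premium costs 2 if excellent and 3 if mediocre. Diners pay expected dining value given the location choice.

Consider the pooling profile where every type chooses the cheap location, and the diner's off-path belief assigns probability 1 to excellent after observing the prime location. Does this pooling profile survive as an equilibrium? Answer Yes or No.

Yes

On path, the diner holds the prior and pays 7/8·22 + 1/8·14 = 21. Off path (the prime location), believing excellent, it pays 22.
excellent: the cheap location nets 21; the prime location nets 22 − 2 = 20. excellent stays.
mediocre: the cheap location nets 21; the prime location nets 22 − 3 = 19. mediocre stays.
No type deviates, so pooling is sustained.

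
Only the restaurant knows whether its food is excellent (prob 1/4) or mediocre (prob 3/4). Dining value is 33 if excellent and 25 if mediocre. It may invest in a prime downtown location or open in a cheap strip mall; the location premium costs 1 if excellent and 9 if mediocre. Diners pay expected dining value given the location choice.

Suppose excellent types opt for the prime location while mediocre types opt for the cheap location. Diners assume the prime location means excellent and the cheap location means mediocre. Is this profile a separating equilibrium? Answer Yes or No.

Under these beliefs, the prime location earns price premium 33 and the cheap location earns price premium 25.
excellent: the prime location nets 33 − 1 = 32; the cheap location nets 25. excellent prefers the prime location.
mediocre: the prime location nets 33 − 9 = 24; the cheap location nets 25. mediocre prefers the cheap location.
Neither type deviates, so the separating profile is an equilibrium.

Yes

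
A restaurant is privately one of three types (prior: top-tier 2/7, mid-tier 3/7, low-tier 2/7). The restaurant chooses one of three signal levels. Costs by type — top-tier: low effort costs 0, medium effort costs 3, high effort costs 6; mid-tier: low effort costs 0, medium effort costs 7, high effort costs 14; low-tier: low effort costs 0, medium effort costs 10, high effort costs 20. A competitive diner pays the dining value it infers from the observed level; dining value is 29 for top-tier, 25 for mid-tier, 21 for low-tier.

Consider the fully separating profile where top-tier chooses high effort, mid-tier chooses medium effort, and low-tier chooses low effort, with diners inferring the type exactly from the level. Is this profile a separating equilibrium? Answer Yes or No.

No

Separating price premiums: high effort → 29, medium effort → 25, low effort → 21.
top-tier (assigned high effort): low effort: 21 − 0 = 21; medium effort: 25 − 3 = 22; high effort: 29 − 6 = 23. top-tier stays.
mid-tier (assigned medium effort): low effort: 21 − 0 = 21; medium effort: 25 − 7 = 18; high effort: 29 − 14 = 15. mid-tier prefers low effort.
low-tier (assigned low effort): low effort: 21 − 0 = 21; medium effort: 25 − 10 = 15; high effort: 29 − 20 = 9. low-tier stays.
At least one type deviates; the separating profile fails.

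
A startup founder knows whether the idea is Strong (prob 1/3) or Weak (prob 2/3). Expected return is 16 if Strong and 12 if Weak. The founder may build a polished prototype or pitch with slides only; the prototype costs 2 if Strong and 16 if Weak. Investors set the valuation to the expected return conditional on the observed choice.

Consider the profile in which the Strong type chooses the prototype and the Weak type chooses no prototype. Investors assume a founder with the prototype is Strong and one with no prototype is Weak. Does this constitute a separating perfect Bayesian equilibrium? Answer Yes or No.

Yes

Under these beliefs, the prototype earns valuation 16 and no prototype earns valuation 12.
Strong: the prototype nets 16 − 2 = 14; no prototype nets 12. Strong prefers the prototype.
Weak: the prototype nets 16 − 16 = 0; no prototype nets 12. Weak prefers no prototype.
Neither type deviates, so the separating profile is an equilibrium.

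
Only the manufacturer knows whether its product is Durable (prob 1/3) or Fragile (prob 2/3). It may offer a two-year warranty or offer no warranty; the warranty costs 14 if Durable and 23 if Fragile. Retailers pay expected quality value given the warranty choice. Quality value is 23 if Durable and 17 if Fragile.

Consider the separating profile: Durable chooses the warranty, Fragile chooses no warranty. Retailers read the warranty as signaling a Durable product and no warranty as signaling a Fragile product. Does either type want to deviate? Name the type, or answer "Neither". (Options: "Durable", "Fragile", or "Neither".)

The warranty pays 23; no warranty pays 17.
Durable: assigned the warranty, nets 23 − 14 = 9; deviating to no warranty nets 17.
Fragile: assigned no warranty, nets 17; deviating to the warranty nets 23 − 23 = 0.
The Durable type gains 8 by deviating.

Durable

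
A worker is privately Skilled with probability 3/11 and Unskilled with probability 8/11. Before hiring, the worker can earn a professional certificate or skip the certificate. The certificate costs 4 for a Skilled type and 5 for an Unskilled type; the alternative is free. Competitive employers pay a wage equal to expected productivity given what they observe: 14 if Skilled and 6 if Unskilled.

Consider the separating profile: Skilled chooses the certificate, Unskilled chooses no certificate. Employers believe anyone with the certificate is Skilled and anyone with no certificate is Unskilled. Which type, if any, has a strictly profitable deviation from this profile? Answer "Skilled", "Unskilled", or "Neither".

The certificate pays 14; no certificate pays 6.
Skilled: assigned the certificate, nets 14 − 4 = 10; deviating to no certificate nets 6.
Unskilled: assigned no certificate, nets 6; deviating to the certificate nets 14 − 5 = 9.
The Unskilled type gains 3 by deviating.

Unskilled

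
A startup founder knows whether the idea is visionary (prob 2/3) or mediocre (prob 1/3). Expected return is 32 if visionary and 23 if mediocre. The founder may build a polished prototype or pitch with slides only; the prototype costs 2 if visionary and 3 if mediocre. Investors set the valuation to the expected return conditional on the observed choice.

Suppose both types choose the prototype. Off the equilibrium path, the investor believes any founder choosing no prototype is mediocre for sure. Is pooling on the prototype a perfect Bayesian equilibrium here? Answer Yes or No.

On path, the investor holds the prior and pays 2/3·32 + 1/3·23 = 29. Off path (no prototype), believing mediocre, it pays 23.
visionary: the prototype nets 29 − 2 = 27; no prototype nets 23. visionary stays.
mediocre: the prototype nets 29 − 3 = 26; no prototype nets 23. mediocre stays.
No type deviates, so pooling is sustained.

Yes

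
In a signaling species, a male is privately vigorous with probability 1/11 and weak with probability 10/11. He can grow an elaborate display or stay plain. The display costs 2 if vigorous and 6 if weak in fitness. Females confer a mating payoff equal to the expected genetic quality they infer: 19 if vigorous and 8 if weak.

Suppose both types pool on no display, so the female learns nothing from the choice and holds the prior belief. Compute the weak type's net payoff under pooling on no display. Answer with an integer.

9

Pooled mating payoff = 1/11·19 + 10/11·8 = 9.
weak pays no cost for no display, so net payoff = 9.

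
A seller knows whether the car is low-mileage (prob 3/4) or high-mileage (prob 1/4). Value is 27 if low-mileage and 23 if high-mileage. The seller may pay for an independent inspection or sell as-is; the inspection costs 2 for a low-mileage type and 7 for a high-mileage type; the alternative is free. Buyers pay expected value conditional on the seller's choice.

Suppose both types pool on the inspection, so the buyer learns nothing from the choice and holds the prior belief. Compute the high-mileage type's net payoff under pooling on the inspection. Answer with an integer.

19

Pooled price = 3/4·27 + 1/4·23 = 26.
high-mileage pays cost 7 for the inspection, so net payoff = 26 − 7 = 19.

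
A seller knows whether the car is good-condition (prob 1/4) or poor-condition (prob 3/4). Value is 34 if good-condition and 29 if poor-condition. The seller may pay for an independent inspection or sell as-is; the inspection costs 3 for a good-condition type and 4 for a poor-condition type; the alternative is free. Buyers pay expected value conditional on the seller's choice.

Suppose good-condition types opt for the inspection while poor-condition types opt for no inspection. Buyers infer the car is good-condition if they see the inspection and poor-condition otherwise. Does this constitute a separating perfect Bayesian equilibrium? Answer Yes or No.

No

Under these beliefs, the inspection earns price 34 and no inspection earns price 29.
good-condition: the inspection nets 34 − 3 = 31; no inspection nets 29. good-condition prefers the inspection.
poor-condition: the inspection nets 34 − 4 = 30; no inspection nets 29. poor-condition would deviate to the inspection.
poor-condition has a profitable deviation, so the profile is not an equilibrium.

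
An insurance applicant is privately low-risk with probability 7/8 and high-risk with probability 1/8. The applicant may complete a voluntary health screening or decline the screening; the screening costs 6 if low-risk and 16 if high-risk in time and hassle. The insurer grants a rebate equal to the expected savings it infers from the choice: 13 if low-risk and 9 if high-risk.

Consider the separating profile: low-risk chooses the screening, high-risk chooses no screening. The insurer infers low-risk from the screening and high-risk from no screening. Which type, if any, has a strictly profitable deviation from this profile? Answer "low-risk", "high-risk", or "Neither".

The screening pays 13; no screening pays 9.
low-risk: assigned the screening, nets 13 − 6 = 7; deviating to no screening nets 9.
high-risk: assigned no screening, nets 9; deviating to the screening nets 13 − 16 = -3.
The low-risk type gains 2 by deviating.

low-risk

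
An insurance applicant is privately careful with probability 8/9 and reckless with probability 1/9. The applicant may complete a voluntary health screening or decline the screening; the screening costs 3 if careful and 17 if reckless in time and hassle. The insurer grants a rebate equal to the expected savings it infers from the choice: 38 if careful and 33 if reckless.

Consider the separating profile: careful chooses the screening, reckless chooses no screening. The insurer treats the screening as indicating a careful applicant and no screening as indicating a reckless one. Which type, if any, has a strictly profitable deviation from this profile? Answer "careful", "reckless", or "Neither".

Neither

The screening pays 38; no screening pays 33.
careful: assigned the screening, nets 38 − 3 = 35; deviating to no screening nets 33.
reckless: assigned no screening, nets 33; deviating to the screening nets 38 − 17 = 21.
Both types strictly prefer their assigned action; no profitable deviation.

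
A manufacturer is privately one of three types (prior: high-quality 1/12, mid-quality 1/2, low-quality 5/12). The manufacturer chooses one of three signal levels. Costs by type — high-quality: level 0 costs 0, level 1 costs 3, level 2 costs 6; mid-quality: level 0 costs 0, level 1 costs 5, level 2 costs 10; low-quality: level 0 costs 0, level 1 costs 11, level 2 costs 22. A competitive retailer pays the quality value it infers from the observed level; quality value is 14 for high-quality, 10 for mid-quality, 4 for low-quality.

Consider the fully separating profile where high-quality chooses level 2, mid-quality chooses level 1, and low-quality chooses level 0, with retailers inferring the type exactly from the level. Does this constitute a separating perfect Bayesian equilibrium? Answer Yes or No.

Separating prices: level 2 → 14, level 1 → 10, level 0 → 4.
high-quality (assigned level 2): level 0: 4 − 0 = 4; level 1: 10 − 3 = 7; level 2: 14 − 6 = 8. high-quality stays.
mid-quality (assigned level 1): level 0: 4 − 0 = 4; level 1: 10 − 5 = 5; level 2: 14 − 10 = 4. mid-quality stays.
low-quality (assigned level 0): level 0: 4 − 0 = 4; level 1: 10 − 11 = -1; level 2: 14 − 22 = -8. low-quality stays.
Every type prefers its assigned level; separation holds.

Yes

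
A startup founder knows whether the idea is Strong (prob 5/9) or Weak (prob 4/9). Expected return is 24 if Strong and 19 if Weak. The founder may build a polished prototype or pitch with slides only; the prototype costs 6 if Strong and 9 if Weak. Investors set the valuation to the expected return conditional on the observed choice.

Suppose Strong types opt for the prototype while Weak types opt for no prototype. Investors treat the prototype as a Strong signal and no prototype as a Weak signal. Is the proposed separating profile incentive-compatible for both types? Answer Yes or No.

No

Under these beliefs, the prototype earns valuation 24 and no prototype earns valuation 19.
Strong: the prototype nets 24 − 6 = 18; no prototype nets 19. Strong would deviate to no prototype.
Weak: the prototype nets 24 − 9 = 15; no prototype nets 19. Weak prefers no prototype.
Strong has a profitable deviation, so the profile is not an equilibrium.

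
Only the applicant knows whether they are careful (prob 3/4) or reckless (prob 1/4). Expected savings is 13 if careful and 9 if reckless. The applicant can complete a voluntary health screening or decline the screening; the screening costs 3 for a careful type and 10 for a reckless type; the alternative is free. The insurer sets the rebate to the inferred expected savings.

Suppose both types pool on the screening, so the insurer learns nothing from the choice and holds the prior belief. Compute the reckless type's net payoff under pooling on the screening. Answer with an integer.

Pooled rebate = 3/4·13 + 1/4·9 = 12.
reckless pays cost 10 for the screening, so net payoff = 12 − 10 = 2.

2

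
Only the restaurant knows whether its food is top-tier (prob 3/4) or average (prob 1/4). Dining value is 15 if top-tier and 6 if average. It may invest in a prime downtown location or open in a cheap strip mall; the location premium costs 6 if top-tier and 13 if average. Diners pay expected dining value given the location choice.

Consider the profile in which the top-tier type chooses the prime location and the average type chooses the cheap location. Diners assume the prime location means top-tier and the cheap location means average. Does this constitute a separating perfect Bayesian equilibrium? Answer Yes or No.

Under these beliefs, the prime location earns price premium 15 and the cheap location earns price premium 6.
top-tier: the prime location nets 15 − 6 = 9; the cheap location nets 6. top-tier prefers the prime location.
average: the prime location nets 15 − 13 = 2; the cheap location nets 6. average prefers the cheap location.
Neither type deviates, so the separating profile is an equilibrium.

Yes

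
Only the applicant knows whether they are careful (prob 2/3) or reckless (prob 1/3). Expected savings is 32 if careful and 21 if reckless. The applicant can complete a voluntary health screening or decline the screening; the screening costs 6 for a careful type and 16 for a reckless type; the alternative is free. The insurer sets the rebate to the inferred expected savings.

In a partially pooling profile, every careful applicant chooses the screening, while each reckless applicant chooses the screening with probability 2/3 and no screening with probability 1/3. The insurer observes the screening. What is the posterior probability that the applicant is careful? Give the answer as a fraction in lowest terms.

P(the screening) = (2/3)·1 + (1/3)·(2/3) = 8/9.
By Bayes' rule, P(careful | the screening) = (2/3) / (8/9) = 3/4.

3/4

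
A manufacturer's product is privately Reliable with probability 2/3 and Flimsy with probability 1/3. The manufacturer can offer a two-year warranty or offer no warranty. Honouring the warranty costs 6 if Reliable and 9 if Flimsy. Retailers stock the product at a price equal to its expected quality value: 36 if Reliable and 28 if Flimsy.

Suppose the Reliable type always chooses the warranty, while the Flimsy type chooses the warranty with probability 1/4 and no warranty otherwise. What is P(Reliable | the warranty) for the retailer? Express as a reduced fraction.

P(the warranty) = (2/3)·1 + (1/3)·(1/4) = 3/4.
By Bayes' rule, P(Reliable | the warranty) = (2/3) / (3/4) = 8/9.

8/9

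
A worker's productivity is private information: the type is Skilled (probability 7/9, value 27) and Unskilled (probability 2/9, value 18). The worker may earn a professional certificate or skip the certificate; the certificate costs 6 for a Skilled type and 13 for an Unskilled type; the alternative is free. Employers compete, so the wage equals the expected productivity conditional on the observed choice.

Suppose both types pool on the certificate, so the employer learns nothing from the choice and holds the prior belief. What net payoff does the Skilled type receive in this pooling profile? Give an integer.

19

Pooled wage = 7/9·27 + 2/9·18 = 25.
Skilled pays cost 6 for the certificate, so net payoff = 25 − 6 = 19.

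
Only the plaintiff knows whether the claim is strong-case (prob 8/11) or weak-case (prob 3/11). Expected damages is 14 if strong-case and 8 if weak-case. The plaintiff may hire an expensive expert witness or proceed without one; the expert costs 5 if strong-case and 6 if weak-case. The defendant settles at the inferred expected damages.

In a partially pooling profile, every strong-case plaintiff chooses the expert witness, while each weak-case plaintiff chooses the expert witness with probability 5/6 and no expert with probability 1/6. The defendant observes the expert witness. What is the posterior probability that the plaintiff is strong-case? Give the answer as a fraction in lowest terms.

16/21

P(the expert witness) = (8/11)·1 + (3/11)·(5/6) = 21/22.
By Bayes' rule, P(strong-case | the expert witness) = (8/11) / (21/22) = 16/21.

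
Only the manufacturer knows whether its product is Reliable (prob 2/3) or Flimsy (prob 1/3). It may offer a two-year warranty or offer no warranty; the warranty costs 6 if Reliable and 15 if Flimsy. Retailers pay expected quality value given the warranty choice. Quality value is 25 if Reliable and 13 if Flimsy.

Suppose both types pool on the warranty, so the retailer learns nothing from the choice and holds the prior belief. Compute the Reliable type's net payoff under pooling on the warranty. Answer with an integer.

Pooled price = 2/3·25 + 1/3·13 = 21.
Reliable pays cost 6 for the warranty, so net payoff = 21 − 6 = 15.

15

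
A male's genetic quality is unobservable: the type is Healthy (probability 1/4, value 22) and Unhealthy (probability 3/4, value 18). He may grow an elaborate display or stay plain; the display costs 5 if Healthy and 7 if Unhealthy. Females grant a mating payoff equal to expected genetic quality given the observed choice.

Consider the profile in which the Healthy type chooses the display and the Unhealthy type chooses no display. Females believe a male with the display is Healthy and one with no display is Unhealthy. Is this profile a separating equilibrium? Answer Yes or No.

Under these beliefs, the display earns mating payoff 22 and no display earns mating payoff 18.
Healthy: the display nets 22 − 5 = 17; no display nets 18. Healthy would deviate to no display.
Unhealthy: the display nets 22 − 7 = 15; no display nets 18. Unhealthy prefers no display.
Healthy has a profitable deviation, so the profile is not an equilibrium.

No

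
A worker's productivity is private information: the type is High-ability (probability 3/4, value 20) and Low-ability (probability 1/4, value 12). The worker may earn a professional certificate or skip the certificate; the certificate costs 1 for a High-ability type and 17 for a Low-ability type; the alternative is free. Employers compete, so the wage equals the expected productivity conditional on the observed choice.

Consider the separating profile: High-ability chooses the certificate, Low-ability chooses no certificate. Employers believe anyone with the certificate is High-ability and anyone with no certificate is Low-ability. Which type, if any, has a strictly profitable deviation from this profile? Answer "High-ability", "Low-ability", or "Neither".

Neither

The certificate pays 20; no certificate pays 12.
High-ability: assigned the certificate, nets 20 − 1 = 19; deviating to no certificate nets 12.
Low-ability: assigned no certificate, nets 12; deviating to the certificate nets 20 − 17 = 3.
Both types strictly prefer their assigned action; no profitable deviation.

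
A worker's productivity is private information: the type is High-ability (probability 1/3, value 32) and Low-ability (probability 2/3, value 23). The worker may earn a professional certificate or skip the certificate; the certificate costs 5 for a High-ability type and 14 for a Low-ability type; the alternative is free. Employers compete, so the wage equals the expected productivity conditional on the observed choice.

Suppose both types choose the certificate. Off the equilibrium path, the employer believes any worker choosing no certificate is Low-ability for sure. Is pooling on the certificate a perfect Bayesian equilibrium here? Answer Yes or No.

No

On path, the employer holds the prior and pays 1/3·32 + 2/3·23 = 26. Off path (no certificate), believing Low-ability, it pays 23.
High-ability: the certificate nets 26 − 5 = 21; no certificate nets 23. High-ability would deviate.
Low-ability: the certificate nets 26 − 14 = 12; no certificate nets 23. Low-ability would deviate.
A type deviates, so pooling fails.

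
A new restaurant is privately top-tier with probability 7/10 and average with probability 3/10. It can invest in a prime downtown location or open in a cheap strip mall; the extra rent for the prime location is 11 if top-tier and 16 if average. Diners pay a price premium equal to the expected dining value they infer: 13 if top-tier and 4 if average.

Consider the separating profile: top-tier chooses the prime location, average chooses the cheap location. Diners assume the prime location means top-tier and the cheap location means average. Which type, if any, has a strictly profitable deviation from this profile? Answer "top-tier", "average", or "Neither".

The prime location pays 13; the cheap location pays 4.
top-tier: assigned the prime location, nets 13 − 11 = 2; deviating to the cheap location nets 4.
average: assigned the cheap location, nets 4; deviating to the prime location nets 13 − 16 = -3.
The top-tier type gains 2 by deviating.

top-tier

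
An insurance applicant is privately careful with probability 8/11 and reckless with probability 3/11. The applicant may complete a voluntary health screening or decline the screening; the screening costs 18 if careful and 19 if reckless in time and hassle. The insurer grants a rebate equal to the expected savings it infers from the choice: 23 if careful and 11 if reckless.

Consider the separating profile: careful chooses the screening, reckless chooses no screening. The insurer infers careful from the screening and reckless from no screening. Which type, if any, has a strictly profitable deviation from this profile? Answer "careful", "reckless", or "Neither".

The screening pays 23; no screening pays 11.
careful: assigned the screening, nets 23 − 18 = 5; deviating to no screening nets 11.
reckless: assigned no screening, nets 11; deviating to the screening nets 23 − 19 = 4.
The careful type gains 6 by deviating.

careful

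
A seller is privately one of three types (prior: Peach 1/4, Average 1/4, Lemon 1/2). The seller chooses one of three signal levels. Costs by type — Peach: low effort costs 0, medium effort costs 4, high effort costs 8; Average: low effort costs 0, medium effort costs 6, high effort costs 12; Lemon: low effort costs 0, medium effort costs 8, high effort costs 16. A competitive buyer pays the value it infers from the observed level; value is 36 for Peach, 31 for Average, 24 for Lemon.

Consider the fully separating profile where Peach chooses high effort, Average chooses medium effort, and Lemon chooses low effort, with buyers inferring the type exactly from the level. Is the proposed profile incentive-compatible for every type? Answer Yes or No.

Separating prices: high effort → 36, medium effort → 31, low effort → 24.
Peach (assigned high effort): low effort: 24 − 0 = 24; medium effort: 31 − 4 = 27; high effort: 36 − 8 = 28. Peach stays.
Average (assigned medium effort): low effort: 24 − 0 = 24; medium effort: 31 − 6 = 25; high effort: 36 − 12 = 24. Average stays.
Lemon (assigned low effort): low effort: 24 − 0 = 24; medium effort: 31 − 8 = 23; high effort: 36 − 16 = 20. Lemon stays.
Every type prefers its assigned level; separation holds.

Yes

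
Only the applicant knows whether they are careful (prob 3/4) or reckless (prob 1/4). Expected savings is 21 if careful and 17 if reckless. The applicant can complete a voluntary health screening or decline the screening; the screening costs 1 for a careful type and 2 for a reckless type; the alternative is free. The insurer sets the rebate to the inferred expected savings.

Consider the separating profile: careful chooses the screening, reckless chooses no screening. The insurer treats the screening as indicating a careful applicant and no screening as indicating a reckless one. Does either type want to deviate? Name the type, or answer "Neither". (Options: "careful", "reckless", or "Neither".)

reckless

The screening pays 21; no screening pays 17.
careful: assigned the screening, nets 21 − 1 = 20; deviating to no screening nets 17.
reckless: assigned no screening, nets 17; deviating to the screening nets 21 − 2 = 19.
The reckless type gains 2 by deviating.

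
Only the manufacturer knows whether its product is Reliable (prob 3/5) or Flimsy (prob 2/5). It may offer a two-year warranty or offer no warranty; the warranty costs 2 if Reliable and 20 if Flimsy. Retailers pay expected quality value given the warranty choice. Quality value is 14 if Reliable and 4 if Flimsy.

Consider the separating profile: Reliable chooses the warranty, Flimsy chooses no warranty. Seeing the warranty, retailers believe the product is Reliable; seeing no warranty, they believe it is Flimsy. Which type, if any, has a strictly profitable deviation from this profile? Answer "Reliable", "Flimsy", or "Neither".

Neither

The warranty pays 14; no warranty pays 4.
Reliable: assigned the warranty, nets 14 − 2 = 12; deviating to no warranty nets 4.
Flimsy: assigned no warranty, nets 4; deviating to the warranty nets 14 − 20 = -6.
Both types strictly prefer their assigned action; no profitable deviation.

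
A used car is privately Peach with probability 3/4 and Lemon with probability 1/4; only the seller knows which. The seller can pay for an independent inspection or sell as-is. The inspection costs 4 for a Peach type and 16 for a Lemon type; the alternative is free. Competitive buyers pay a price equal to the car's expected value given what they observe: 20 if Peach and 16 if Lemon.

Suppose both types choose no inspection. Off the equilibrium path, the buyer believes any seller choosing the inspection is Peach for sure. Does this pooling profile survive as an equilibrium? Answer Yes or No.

On path, the buyer holds the prior and pays 3/4·20 + 1/4·16 = 19. Off path (the inspection), believing Peach, it pays 20.
Peach: no inspection nets 19; the inspection nets 20 − 4 = 16. Peach stays.
Lemon: no inspection nets 19; the inspection nets 20 − 16 = 4. Lemon stays.
No type deviates, so pooling is sustained.

Yes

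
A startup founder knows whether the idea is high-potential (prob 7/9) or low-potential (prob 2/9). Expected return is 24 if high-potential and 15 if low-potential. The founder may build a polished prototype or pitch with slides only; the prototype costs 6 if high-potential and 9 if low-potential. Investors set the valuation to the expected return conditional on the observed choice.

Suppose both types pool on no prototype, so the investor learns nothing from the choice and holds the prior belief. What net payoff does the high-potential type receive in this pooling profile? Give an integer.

Pooled valuation = 7/9·24 + 2/9·15 = 22.
high-potential pays no cost for no prototype, so net payoff = 22.

22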